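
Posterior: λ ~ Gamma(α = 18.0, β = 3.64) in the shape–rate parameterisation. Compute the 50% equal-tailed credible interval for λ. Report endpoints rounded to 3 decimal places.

[4.117, 5.674]

Posterior: Gamma(shape 18.0, rate 3.64).
Equal-tailed 50% interval: Gamma(18.0, 3.64) quantiles at 0.25 and 0.75.
Posterior mean ≈ 4.945, SD ≈ 1.166; a Normal approximation gives roughly [4.159, 5.731].
Exact: lower = 4.117; upper = 5.674.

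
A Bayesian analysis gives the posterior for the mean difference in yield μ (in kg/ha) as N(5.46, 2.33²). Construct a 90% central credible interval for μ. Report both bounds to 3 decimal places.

[1.627, 9.293]

The posterior is symmetric, so the 90% equal-tailed interval is μ = 5.46 ± z·2.33 with z = 1.645.
Half-width: 1.645 × 2.33 = 3.833.
5.46 − 3.833 = 1.627; 5.46 + 3.833 = 9.293.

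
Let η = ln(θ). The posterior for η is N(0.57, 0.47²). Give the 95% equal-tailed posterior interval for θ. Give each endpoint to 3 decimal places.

[0.704, 4.442]

On the log scale the 95% interval is 0.57 ± 1.960 × 0.47 = [-0.3512, 1.4912].
Exponentiate: [e^-0.3512, e^1.4912] = [0.704, 4.442].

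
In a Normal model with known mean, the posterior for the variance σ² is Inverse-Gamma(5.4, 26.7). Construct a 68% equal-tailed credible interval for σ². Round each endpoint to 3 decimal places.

[3.496, 8.453]

Inverse-Gamma(5.4, 26.7) quantiles: F⁻¹(0.16) and F⁻¹(0.84).
Equivalently, 1/σ² ~ Gamma(5.4, rate = 26.7); invert its 0.84 and 0.16 quantiles.
Posterior mean ≈ 6.068, SD ≈ 3.291; a Normal approximation gives roughly [2.795, 9.341].
Exact: lower = 3.496; upper = 8.453.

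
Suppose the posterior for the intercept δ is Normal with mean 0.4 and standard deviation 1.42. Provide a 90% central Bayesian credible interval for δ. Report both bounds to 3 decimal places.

[-1.936, 2.736]

The posterior is symmetric, so the 90% equal-tailed interval is δ = 0.4 ± z·1.42 with z = 1.645.
Half-width: 1.645 × 1.42 = 2.336.
0.4 − 2.336 = -1.936; 0.4 + 2.336 = 2.736.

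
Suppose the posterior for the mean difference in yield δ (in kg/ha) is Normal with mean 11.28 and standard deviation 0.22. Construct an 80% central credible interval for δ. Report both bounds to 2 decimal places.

The posterior is symmetric, so the 80% equal-tailed interval is δ = 11.28 ± z·0.22 with z = 1.282.
Half-width: 1.282 × 0.22 = 0.28.
11.28 − 0.28 = 11.00; 11.28 + 0.28 = 11.56.

[11.00, 11.56]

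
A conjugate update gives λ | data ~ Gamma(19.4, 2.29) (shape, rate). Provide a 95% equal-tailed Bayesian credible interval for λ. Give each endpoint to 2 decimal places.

Posterior: Gamma(shape 19.4, rate 2.29).
Equal-tailed 95% interval: Gamma(19.4, 2.29) quantiles at 0.025 and 0.975.
Posterior mean ≈ 8.47, SD ≈ 1.92; a Normal approximation gives roughly [4.70, 12.24].
Exact: lower = 5.13; upper = 12.64.

[5.13, 12.64]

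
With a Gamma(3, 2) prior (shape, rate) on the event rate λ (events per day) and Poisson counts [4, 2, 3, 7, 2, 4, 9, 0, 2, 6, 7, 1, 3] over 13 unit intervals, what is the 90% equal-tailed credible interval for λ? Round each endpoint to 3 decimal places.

Posterior: Gamma(3+50, 2+13) = Gamma(53, 15) (shape, rate).
Equal-tailed 90% interval: Gamma(53, 15) quantiles at 0.05 and 0.95.
Posterior mean ≈ 3.533, SD ≈ 0.485; a Normal approximation gives roughly [2.735, 4.332].
Exact: lower = 2.775; upper = 4.368.

[2.775, 4.368]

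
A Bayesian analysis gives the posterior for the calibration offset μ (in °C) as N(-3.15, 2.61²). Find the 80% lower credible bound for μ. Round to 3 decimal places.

-5.347

Need L with P(μ ≥ L) = 0.80: L = -3.15 − z_{0.2}·2.61.
z = 0.842; L = -3.15 − 0.842 × 2.61 = -5.347.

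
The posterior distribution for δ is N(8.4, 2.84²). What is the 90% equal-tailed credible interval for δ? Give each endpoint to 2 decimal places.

The posterior is symmetric, so the 90% equal-tailed interval is δ = 8.4 ± z·2.84 with z = 1.645.
Half-width: 1.645 × 2.84 = 4.67.
8.4 − 4.67 = 3.73; 8.4 + 4.67 = 13.07.

[3.73, 13.07]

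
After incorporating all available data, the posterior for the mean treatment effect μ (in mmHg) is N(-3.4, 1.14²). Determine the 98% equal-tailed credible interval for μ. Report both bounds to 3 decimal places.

The posterior is symmetric, so the 98% equal-tailed interval is μ = -3.4 ± z·1.14 with z = 2.326.
Half-width: 2.326 × 1.14 = 2.652.
-3.4 − 2.652 = -6.052; -3.4 + 2.652 = -0.748.

[-6.052, -0.748]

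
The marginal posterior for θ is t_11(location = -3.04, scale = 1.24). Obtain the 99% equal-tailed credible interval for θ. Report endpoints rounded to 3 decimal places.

The t_11 distribution is symmetric; the 99% interval is -3.04 ± t·1.24 with t_{0.995,11} = 3.106.
Half-width: 3.106 × 1.24 = 3.851.
-3.04 − 3.851 = -6.891; -3.04 + 3.851 = 0.811.

[-6.891, 0.811]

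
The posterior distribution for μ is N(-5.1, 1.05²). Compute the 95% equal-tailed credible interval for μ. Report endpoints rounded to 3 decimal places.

The posterior is symmetric, so the 95% equal-tailed interval is μ = -5.1 ± z·1.05 with z = 1.960.
Half-width: 1.960 × 1.05 = 2.058.
-5.1 − 2.058 = -7.158; -5.1 + 2.058 = -3.042.

[-7.158, -3.042]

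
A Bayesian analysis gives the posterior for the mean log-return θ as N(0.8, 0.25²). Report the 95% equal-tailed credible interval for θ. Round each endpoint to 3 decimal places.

The posterior is symmetric, so the 95% equal-tailed interval is θ = 0.8 ± z·0.25 with z = 1.960.
Half-width: 1.960 × 0.25 = 0.490.
0.8 − 0.490 = 0.310; 0.8 + 0.490 = 1.290.

[0.310, 1.290]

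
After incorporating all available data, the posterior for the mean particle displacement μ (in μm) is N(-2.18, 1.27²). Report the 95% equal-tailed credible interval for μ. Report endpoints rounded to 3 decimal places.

[-4.669, 0.309]

The posterior is symmetric, so the 95% equal-tailed interval is μ = -2.18 ± z·1.27 with z = 1.960.
Half-width: 1.960 × 1.27 = 2.489.
-2.18 − 2.489 = -4.669; -2.18 + 2.489 = 0.309.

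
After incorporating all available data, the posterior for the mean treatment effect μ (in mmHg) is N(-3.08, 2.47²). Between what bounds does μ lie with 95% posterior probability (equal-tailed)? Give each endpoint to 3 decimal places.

[-7.921, 1.761]

The posterior is symmetric, so the 95% equal-tailed interval is μ = -3.08 ± z·2.47 with z = 1.960.
Half-width: 1.960 × 2.47 = 4.841.
-3.08 − 4.841 = -7.921; -3.08 + 4.841 = 1.761.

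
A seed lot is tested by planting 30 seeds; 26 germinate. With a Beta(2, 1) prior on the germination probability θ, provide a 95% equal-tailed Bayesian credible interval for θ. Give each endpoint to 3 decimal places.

Posterior: Beta(2+26, 1+4) = Beta(28, 5).
Equal-tailed 95% interval: the 0.025 and 0.975 quantiles of Beta(28, 5).
Posterior mean ≈ 0.848, SD ≈ 0.061; a Normal approximation gives roughly [0.728, 0.969].
Exact: F⁻¹(0.025) = 0.710; F⁻¹(0.975) = 0.947.

[0.710, 0.947]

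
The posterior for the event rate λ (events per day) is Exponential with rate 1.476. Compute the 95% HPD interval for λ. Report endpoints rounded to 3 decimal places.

[0.000, 2.030]

The exponential density is strictly decreasing on [0, ∞), so the HPD interval is anchored at 0: [0, q] with P(λ ≤ q) = 0.95.
q = −ln(1 − 0.95) / 1.476 = 2.9957 / 1.476 = 2.030.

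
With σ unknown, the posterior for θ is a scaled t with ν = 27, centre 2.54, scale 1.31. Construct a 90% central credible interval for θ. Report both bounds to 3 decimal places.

[0.309, 4.771]

The t_27 distribution is symmetric; the 90% interval is 2.54 ± t·1.31 with t_{0.95,27} = 1.703.
Half-width: 1.703 × 1.31 = 2.231.
2.54 − 2.231 = 0.309; 2.54 + 2.231 = 4.771.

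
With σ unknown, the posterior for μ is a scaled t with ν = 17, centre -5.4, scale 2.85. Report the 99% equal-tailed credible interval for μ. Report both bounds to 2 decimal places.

[-13.66, 2.86]

The t_17 distribution is symmetric; the 99% interval is -5.4 ± t·2.85 with t_{0.995,17} = 2.898.
Half-width: 2.898 × 2.85 = 8.26.
-5.4 − 8.26 = -13.66; -5.4 + 8.26 = 2.86.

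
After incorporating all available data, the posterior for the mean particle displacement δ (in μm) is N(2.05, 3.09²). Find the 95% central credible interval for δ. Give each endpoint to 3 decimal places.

The posterior is symmetric, so the 95% equal-tailed interval is δ = 2.05 ± z·3.09 with z = 1.960.
Half-width: 1.960 × 3.09 = 6.056.
2.05 − 6.056 = -4.006; 2.05 + 6.056 = 8.106.

[-4.006, 8.106]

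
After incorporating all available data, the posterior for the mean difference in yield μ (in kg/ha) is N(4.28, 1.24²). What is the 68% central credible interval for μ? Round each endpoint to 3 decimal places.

The posterior is symmetric, so the 68% equal-tailed interval is μ = 4.28 ± z·1.24 with z = 0.994.
Half-width: 0.994 × 1.24 = 1.233.
4.28 − 1.233 = 3.047; 4.28 + 1.233 = 5.513.

[3.047, 5.513]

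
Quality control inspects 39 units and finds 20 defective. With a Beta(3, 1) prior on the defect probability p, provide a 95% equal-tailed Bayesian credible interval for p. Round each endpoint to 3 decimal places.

Posterior: Beta(3+20, 1+19) = Beta(23, 20).
Equal-tailed 95% interval: the 0.025 and 0.975 quantiles of Beta(23, 20).
Posterior mean ≈ 0.535, SD ≈ 0.075; a Normal approximation gives roughly [0.388, 0.682].
Exact: F⁻¹(0.025) = 0.387; F⁻¹(0.975) = 0.680.

[0.387, 0.680]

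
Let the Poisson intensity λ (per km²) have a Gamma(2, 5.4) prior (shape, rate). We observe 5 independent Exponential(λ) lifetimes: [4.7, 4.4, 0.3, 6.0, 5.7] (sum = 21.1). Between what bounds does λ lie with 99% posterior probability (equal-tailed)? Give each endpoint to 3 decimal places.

Posterior: Gamma(2+5, 5.4+21.1) = Gamma(7, 26.5) (shape, rate).
Equal-tailed 99% interval: Gamma(7, 26.5) quantiles at 0.005 and 0.995.
Posterior mean ≈ 0.264, SD ≈ 0.100; a Normal approximation gives roughly [0.007, 0.521].
Exact: lower = 0.077; upper = 0.591.

[0.077, 0.591]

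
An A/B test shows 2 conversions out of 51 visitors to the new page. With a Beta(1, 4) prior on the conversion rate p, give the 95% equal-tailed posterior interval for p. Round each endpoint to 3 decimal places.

[0.011, 0.125]

Posterior: Beta(1+2, 4+49) = Beta(3, 53).
Equal-tailed 95% interval: the 0.025 and 0.975 quantiles of Beta(3, 53).
Posterior mean ≈ 0.054, SD ≈ 0.030; a Normal approximation gives roughly [-0.005, 0.112].
Exact: F⁻¹(0.025) = 0.011; F⁻¹(0.975) = 0.125.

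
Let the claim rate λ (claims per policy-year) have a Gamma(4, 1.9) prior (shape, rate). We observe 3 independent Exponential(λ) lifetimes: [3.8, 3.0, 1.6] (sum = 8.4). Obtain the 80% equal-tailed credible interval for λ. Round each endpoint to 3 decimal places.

Posterior: Gamma(4+3, 1.9+8.4) = Gamma(7, 10.3) (shape, rate).
Equal-tailed 80% interval: Gamma(7, 10.3) quantiles at 0.1 and 0.9.
Posterior mean ≈ 0.680, SD ≈ 0.257; a Normal approximation gives roughly [0.350, 1.009].
Exact: lower = 0.378; upper = 1.023.

[0.378, 1.023]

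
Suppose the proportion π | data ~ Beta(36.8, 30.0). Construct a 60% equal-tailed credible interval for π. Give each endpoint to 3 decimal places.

[0.500, 0.602]

Posterior: Beta(36.8, 30.0).
Equal-tailed 60% interval: the 0.2 and 0.8 quantiles of Beta(36.8, 30.0).
Posterior mean ≈ 0.551, SD ≈ 0.060; a Normal approximation gives roughly [0.500, 0.602].
Exact: F⁻¹(0.2) = 0.500; F⁻¹(0.8) = 0.602.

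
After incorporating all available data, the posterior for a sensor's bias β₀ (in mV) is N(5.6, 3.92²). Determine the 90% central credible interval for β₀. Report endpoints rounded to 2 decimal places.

[-0.85, 12.05]

The posterior is symmetric, so the 90% equal-tailed interval is β₀ = 5.6 ± z·3.92 with z = 1.645.
Half-width: 1.645 × 3.92 = 6.45.
5.6 − 6.45 = -0.85; 5.6 + 6.45 = 12.05.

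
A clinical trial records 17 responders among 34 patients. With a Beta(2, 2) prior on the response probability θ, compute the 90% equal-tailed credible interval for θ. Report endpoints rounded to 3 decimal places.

[0.368, 0.632]

Posterior: Beta(2+17, 2+17) = Beta(19, 19).
Equal-tailed 90% interval: the 0.05 and 0.95 quantiles of Beta(19, 19).
Posterior mean ≈ 0.500, SD ≈ 0.080; a Normal approximation gives roughly [0.368, 0.632].
Exact: F⁻¹(0.05) = 0.368; F⁻¹(0.95) = 0.632.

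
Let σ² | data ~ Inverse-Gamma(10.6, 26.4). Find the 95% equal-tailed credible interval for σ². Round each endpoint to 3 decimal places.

Inverse-Gamma(10.6, 26.4) quantiles: F⁻¹(0.025) and F⁻¹(0.975).
Equivalently, 1/σ² ~ Gamma(10.6, rate = 26.4); invert its 0.975 and 0.025 quantiles.
Posterior mean ≈ 2.750, SD ≈ 0.938; a Normal approximation gives roughly [0.912, 4.588].
Exact: lower = 1.477; upper = 5.066.

[1.477, 5.066]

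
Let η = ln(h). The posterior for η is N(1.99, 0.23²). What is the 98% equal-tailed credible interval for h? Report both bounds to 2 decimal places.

On the log scale the 98% interval is 1.99 ± 2.326 × 0.23 = [1.4549, 2.5251].
Exponentiate: [e^1.4549, e^2.5251] = [4.28, 12.49].

[4.28, 12.49]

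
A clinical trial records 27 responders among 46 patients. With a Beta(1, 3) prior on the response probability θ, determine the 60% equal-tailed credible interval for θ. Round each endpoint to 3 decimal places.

[0.501, 0.619]

Posterior: Beta(1+27, 3+19) = Beta(28, 22).
Equal-tailed 60% interval: the 0.2 and 0.8 quantiles of Beta(28, 22).
Posterior mean ≈ 0.560, SD ≈ 0.070; a Normal approximation gives roughly [0.502, 0.618].
Exact: F⁻¹(0.2) = 0.501; F⁻¹(0.8) = 0.619.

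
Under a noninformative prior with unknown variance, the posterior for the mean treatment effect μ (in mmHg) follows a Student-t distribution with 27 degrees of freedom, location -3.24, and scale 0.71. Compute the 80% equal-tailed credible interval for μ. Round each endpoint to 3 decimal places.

[-4.173, -2.307]

The t_27 distribution is symmetric; the 80% interval is -3.24 ± t·0.71 with t_{0.9,27} = 1.314.
Half-width: 1.314 × 0.71 = 0.933.
-3.24 − 0.933 = -4.173; -3.24 + 0.933 = -2.307.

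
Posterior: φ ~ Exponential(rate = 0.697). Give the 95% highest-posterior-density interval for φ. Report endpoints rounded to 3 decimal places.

[0.000, 4.298]

The exponential density is strictly decreasing on [0, ∞), so the HPD interval is anchored at 0: [0, q] with P(φ ≤ q) = 0.95.
q = −ln(1 − 0.95) / 0.697 = 2.9957 / 0.697 = 4.298.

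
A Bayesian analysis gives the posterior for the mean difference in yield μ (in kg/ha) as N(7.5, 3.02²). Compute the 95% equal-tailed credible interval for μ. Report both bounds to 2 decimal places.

[1.58, 13.42]

The posterior is symmetric, so the 95% equal-tailed interval is μ = 7.5 ± z·3.02 with z = 1.960.
Half-width: 1.960 × 3.02 = 5.92.
7.5 − 5.92 = 1.58; 7.5 + 5.92 = 13.42.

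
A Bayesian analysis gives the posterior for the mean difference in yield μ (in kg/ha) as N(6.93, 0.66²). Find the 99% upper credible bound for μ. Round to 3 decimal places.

8.465

Need U with P(μ ≤ U) = 0.99: U = 6.93 + z_{0.01}·0.66.
z = 2.326; U = 6.93 + 2.326 × 0.66 = 8.465.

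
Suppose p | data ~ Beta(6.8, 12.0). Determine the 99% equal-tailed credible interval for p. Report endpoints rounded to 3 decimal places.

Posterior: Beta(6.8, 12.0).
Equal-tailed 99% interval: the 0.005 and 0.995 quantiles of Beta(6.8, 12.0).
Posterior mean ≈ 0.362, SD ≈ 0.108; a Normal approximation gives roughly [0.084, 0.640].
Exact: F⁻¹(0.005) = 0.123; F⁻¹(0.995) = 0.653.

[0.123, 0.653]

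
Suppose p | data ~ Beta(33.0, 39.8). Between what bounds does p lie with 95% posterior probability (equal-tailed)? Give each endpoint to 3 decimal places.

[0.341, 0.568]

Posterior: Beta(33.0, 39.8).
Equal-tailed 95% interval: the 0.025 and 0.975 quantiles of Beta(33.0, 39.8).
Posterior mean ≈ 0.453, SD ≈ 0.058; a Normal approximation gives roughly [0.340, 0.567].
Exact: F⁻¹(0.025) = 0.341; F⁻¹(0.975) = 0.568.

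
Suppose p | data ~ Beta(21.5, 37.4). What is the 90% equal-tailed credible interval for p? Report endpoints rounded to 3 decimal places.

Posterior: Beta(21.5, 37.4).
Equal-tailed 90% interval: the 0.05 and 0.95 quantiles of Beta(21.5, 37.4).
Posterior mean ≈ 0.365, SD ≈ 0.062; a Normal approximation gives roughly [0.263, 0.467].
Exact: F⁻¹(0.05) = 0.265; F⁻¹(0.95) = 0.470.

[0.265, 0.470]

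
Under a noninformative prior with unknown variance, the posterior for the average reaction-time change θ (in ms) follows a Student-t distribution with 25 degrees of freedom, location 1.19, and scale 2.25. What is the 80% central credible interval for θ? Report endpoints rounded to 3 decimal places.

The t_25 distribution is symmetric; the 80% interval is 1.19 ± t·2.25 with t_{0.9,25} = 1.316.
Half-width: 1.316 × 2.25 = 2.962.
1.19 − 2.962 = -1.772; 1.19 + 2.962 = 4.152.

[-1.772, 4.152]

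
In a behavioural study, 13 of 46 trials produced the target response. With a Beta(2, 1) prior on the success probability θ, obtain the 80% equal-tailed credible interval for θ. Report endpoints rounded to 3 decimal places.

Posterior: Beta(2+13, 1+33) = Beta(15, 34).
Equal-tailed 80% interval: the 0.1 and 0.9 quantiles of Beta(15, 34).
Posterior mean ≈ 0.306, SD ≈ 0.065; a Normal approximation gives roughly [0.223, 0.390].
Exact: F⁻¹(0.1) = 0.224; F⁻¹(0.9) = 0.392.

[0.224, 0.392]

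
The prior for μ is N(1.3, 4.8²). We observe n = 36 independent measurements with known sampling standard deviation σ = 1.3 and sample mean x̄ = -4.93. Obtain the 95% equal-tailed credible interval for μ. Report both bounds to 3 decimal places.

[-5.342, -4.493]

Posterior precision = 1/4.8² + 36/1.3² = 0.0434 + 21.3018 = 21.3452, so posterior SD = 0.2164.
Posterior mean = (1.3/4.8² + 36·-4.93/1.3²) / 21.3452 = -4.9173.
Interval: -4.9173 ± 1.960 × 0.2164 → [-5.342, -4.493].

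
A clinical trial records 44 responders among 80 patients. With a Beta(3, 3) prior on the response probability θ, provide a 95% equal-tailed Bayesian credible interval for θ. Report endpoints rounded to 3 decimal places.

[0.441, 0.650]

Posterior: Beta(3+44, 3+36) = Beta(47, 39).
Equal-tailed 95% interval: the 0.025 and 0.975 quantiles of Beta(47, 39).
Posterior mean ≈ 0.547, SD ≈ 0.053; a Normal approximation gives roughly [0.442, 0.651].
Exact: F⁻¹(0.025) = 0.441; F⁻¹(0.975) = 0.650.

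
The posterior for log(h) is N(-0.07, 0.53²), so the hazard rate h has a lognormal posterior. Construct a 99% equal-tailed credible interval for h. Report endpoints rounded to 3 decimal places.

On the log scale the 99% interval is -0.07 ± 2.576 × 0.53 = [-1.4352, 1.2952].
Exponentiate: [e^-1.4352, e^1.2952] = [0.238, 3.652].

[0.238, 3.652]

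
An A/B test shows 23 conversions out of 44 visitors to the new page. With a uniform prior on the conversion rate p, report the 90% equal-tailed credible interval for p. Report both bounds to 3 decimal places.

[0.401, 0.641]

Posterior: Beta(1+23, 1+21) = Beta(24, 22).
Equal-tailed 90% interval: the 0.05 and 0.95 quantiles of Beta(24, 22).
Posterior mean ≈ 0.522, SD ≈ 0.073; a Normal approximation gives roughly [0.402, 0.642].
Exact: F⁻¹(0.05) = 0.401; F⁻¹(0.95) = 0.641.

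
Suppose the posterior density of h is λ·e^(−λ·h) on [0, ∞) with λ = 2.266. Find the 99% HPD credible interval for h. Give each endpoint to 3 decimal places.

[0.000, 2.032]

The exponential density is strictly decreasing on [0, ∞), so the HPD interval is anchored at 0: [0, q] with P(h ≤ q) = 0.99.
q = −ln(1 − 0.99) / 2.266 = 4.6052 / 2.266 = 2.032.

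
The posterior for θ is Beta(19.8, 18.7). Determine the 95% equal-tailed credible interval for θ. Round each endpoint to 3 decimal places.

[0.359, 0.669]

Posterior: Beta(19.8, 18.7).
Equal-tailed 95% interval: the 0.025 and 0.975 quantiles of Beta(19.8, 18.7).
Posterior mean ≈ 0.514, SD ≈ 0.080; a Normal approximation gives roughly [0.358, 0.670].
Exact: F⁻¹(0.025) = 0.359; F⁻¹(0.975) = 0.669.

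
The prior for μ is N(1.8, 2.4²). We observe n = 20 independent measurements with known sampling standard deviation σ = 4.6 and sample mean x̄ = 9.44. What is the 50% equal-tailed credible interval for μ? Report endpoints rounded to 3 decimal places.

Posterior precision = 1/2.4² + 20/4.6² = 0.1736 + 0.9452 = 1.1188, so posterior SD = 0.9454.
Posterior mean = (1.8/2.4² + 20·9.44/4.6²) / 1.1188 = 8.2544.
Interval: 8.2544 ± 0.674 × 0.9454 → [7.617, 8.892].

[7.617, 8.892]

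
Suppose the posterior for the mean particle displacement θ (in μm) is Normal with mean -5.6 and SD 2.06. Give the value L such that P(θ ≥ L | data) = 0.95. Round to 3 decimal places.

Need L with P(θ ≥ L) = 0.95: L = -5.6 − z_{0.05}·2.06.
z = 1.645; L = -5.6 − 1.645 × 2.06 = -8.988.

-8.988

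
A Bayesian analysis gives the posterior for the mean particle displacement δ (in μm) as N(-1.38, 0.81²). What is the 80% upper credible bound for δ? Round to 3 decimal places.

-0.698

Need U with P(δ ≤ U) = 0.80: U = -1.38 + z_{0.2}·0.81.
z = 0.842; U = -1.38 + 0.842 × 0.81 = -0.698.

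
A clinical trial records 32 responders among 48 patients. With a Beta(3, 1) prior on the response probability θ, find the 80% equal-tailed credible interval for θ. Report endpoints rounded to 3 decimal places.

[0.589, 0.755]

Posterior: Beta(3+32, 1+16) = Beta(35, 17).
Equal-tailed 80% interval: the 0.1 and 0.9 quantiles of Beta(35, 17).
Posterior mean ≈ 0.673, SD ≈ 0.064; a Normal approximation gives roughly [0.591, 0.756].
Exact: F⁻¹(0.1) = 0.589; F⁻¹(0.9) = 0.755.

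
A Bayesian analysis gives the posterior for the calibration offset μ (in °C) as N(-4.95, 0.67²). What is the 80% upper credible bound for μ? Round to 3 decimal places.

-4.386

Need U with P(μ ≤ U) = 0.80: U = -4.95 + z_{0.2}·0.67.
z = 0.842; U = -4.95 + 0.842 × 0.67 = -4.386.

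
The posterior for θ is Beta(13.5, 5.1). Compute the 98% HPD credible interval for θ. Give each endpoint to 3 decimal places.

The posterior is unimodal and skewed, so the HPD interval has equal density at both endpoints and is the shortest 98% interval.
Solving f(0.483) = f(0.930) with F(0.930) − F(0.483) = 0.98 gives [0.483, 0.930].
For comparison, the equal-tailed interval is [0.465, 0.918]; the HPD is narrower and shifted toward the mode.

[0.483, 0.930]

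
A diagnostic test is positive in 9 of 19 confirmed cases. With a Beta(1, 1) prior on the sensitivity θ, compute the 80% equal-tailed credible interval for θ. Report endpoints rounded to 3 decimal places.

[0.338, 0.615]

Posterior: Beta(1+9, 1+10) = Beta(10, 11).
Equal-tailed 80% interval: the 0.1 and 0.9 quantiles of Beta(10, 11).
Posterior mean ≈ 0.476, SD ≈ 0.106; a Normal approximation gives roughly [0.340, 0.613].
Exact: F⁻¹(0.1) = 0.338; F⁻¹(0.9) = 0.615.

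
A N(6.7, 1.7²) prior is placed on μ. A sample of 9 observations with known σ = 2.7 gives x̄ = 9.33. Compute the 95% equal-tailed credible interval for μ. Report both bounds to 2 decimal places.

[7.20, 10.31]

Posterior precision = 1/1.7² + 9/2.7² = 0.3460 + 1.2346 = 1.5806, so posterior SD = 0.7954.
Posterior mean = (6.7/1.7² + 9·9.33/2.7²) / 1.5806 = 8.7542.
Interval: 8.7542 ± 1.960 × 0.7954 → [7.20, 10.31].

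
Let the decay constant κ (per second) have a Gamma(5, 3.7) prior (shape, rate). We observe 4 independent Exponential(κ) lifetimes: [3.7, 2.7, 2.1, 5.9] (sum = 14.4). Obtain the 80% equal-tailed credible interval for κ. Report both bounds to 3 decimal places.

Posterior: Gamma(5+4, 3.7+14.4) = Gamma(9, 18.1) (shape, rate).
Equal-tailed 80% interval: Gamma(9, 18.1) quantiles at 0.1 and 0.9.
Posterior mean ≈ 0.497, SD ≈ 0.166; a Normal approximation gives roughly [0.285, 0.710].
Exact: lower = 0.300; upper = 0.718.

[0.300, 0.718]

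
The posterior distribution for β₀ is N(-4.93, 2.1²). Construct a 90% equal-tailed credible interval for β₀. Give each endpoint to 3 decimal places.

[-8.384, -1.476]

The posterior is symmetric, so the 90% equal-tailed interval is β₀ = -4.93 ± z·2.1 with z = 1.645.
Half-width: 1.645 × 2.1 = 3.454.
-4.93 − 3.454 = -8.384; -4.93 + 3.454 = -1.476.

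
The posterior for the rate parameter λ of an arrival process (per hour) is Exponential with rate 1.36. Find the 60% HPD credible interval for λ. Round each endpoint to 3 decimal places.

[0.000, 0.674]

The exponential density is strictly decreasing on [0, ∞), so the HPD interval is anchored at 0: [0, q] with P(λ ≤ q) = 0.60.
q = −ln(1 − 0.60) / 1.36 = 0.9163 / 1.36 = 0.674.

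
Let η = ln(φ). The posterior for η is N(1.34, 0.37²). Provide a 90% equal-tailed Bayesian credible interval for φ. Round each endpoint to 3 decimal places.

[2.078, 7.019]

On the log scale the 90% interval is 1.34 ± 1.645 × 0.37 = [0.7314, 1.9486].
Exponentiate: [e^0.7314, e^1.9486] = [2.078, 7.019].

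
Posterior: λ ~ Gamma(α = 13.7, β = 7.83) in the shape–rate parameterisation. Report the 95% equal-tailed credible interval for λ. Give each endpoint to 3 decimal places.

[0.949, 2.791]

Posterior: Gamma(shape 13.7, rate 7.83).
Equal-tailed 95% interval: Gamma(13.7, 7.83) quantiles at 0.025 and 0.975.
Posterior mean ≈ 1.750, SD ≈ 0.473; a Normal approximation gives roughly [0.823, 2.676].
Exact: lower = 0.949; upper = 2.791.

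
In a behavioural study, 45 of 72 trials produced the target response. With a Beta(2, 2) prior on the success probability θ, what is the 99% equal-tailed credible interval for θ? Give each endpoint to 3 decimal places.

Posterior: Beta(2+45, 2+27) = Beta(47, 29).
Equal-tailed 99% interval: the 0.005 and 0.995 quantiles of Beta(47, 29).
Posterior mean ≈ 0.618, SD ≈ 0.055; a Normal approximation gives roughly [0.476, 0.761].
Exact: F⁻¹(0.005) = 0.472; F⁻¹(0.995) = 0.754.

[0.472, 0.754]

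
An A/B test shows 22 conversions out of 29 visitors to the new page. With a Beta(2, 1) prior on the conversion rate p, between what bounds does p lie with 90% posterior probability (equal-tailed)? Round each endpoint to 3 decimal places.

Posterior: Beta(2+22, 1+7) = Beta(24, 8).
Equal-tailed 90% interval: the 0.05 and 0.95 quantiles of Beta(24, 8).
Posterior mean ≈ 0.750, SD ≈ 0.075; a Normal approximation gives roughly [0.626, 0.874].
Exact: F⁻¹(0.05) = 0.617; F⁻¹(0.95) = 0.865.

[0.617, 0.865]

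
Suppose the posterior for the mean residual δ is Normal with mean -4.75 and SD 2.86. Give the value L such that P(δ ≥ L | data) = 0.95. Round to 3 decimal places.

Need L with P(δ ≥ L) = 0.95: L = -4.75 − z_{0.05}·2.86.
z = 1.645; L = -4.75 − 1.645 × 2.86 = -9.454.

-9.454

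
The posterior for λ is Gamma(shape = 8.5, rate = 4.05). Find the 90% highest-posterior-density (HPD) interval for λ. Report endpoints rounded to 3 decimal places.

The posterior is unimodal and skewed, so the HPD interval has equal density at both endpoints and is the shortest 90% interval.
Solving f(0.942) = f(3.215) with F(3.215) − F(0.942) = 0.90 gives [0.942, 3.215].
For comparison, the equal-tailed interval is [1.071, 3.406]; the HPD is narrower and shifted toward the mode.

[0.942, 3.215]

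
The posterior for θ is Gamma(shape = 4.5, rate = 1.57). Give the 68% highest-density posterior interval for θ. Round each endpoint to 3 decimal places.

The posterior is unimodal and skewed, so the HPD interval has equal density at both endpoints and is the shortest 68% interval.
Solving f(1.225) = f(3.672) with F(3.672) − F(1.225) = 0.68 gives [1.225, 3.672].
For comparison, the equal-tailed interval is [1.571, 4.159]; the HPD is narrower and shifted toward the mode.

[1.225, 3.672]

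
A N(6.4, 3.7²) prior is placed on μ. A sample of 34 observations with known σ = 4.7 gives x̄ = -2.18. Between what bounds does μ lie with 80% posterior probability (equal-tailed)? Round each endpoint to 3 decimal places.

Posterior precision = 1/3.7² + 34/4.7² = 0.0730 + 1.5392 = 1.6122, so posterior SD = 0.7876.
Posterior mean = (6.4/3.7² + 34·-2.18/4.7²) / 1.6122 = -1.7913.
Interval: -1.7913 ± 1.282 × 0.7876 → [-2.801, -0.782].

[-2.801, -0.782]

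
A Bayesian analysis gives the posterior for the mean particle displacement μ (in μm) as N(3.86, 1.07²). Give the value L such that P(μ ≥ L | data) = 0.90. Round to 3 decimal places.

2.489

Need L with P(μ ≥ L) = 0.90: L = 3.86 − z_{0.1}·1.07.
z = 1.282; L = 3.86 − 1.282 × 1.07 = 2.489.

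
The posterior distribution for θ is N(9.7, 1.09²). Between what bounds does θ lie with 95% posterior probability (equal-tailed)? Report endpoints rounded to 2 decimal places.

The posterior is symmetric, so the 95% equal-tailed interval is θ = 9.7 ± z·1.09 with z = 1.960.
Half-width: 1.960 × 1.09 = 2.14.
9.7 − 2.14 = 7.56; 9.7 + 2.14 = 11.84.

[7.56, 11.84]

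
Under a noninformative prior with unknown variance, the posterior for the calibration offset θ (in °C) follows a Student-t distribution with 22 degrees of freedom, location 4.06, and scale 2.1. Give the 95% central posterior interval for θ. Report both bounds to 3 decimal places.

The t_22 distribution is symmetric; the 95% interval is 4.06 ± t·2.1 with t_{0.975,22} = 2.074.
Half-width: 2.074 × 2.1 = 4.355.
4.06 − 4.355 = -0.295; 4.06 + 4.355 = 8.415.

[-0.295, 8.415]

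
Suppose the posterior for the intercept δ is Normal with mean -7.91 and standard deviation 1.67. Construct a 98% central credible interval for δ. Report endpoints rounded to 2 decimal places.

[-11.80, -4.02]

The posterior is symmetric, so the 98% equal-tailed interval is δ = -7.91 ± z·1.67 with z = 2.326.
Half-width: 2.326 × 1.67 = 3.89.
-7.91 − 3.89 = -11.80; -7.91 + 3.89 = -4.02.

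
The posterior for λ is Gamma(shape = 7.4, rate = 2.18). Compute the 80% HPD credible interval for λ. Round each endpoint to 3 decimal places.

The posterior is unimodal and skewed, so the HPD interval has equal density at both endpoints and is the shortest 80% interval.
Solving f(1.675) = f(4.710) with F(4.710) − F(1.675) = 0.80 gives [1.675, 4.710].
For comparison, the equal-tailed interval is [1.925, 5.059]; the HPD is narrower and shifted toward the mode.

[1.675, 4.710]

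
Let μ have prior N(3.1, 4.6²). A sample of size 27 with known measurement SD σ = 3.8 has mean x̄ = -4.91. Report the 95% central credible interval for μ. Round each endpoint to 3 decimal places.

Posterior precision = 1/4.6² + 27/3.8² = 0.0473 + 1.8698 = 1.9171, so posterior SD = 0.7222.
Posterior mean = (3.1/4.6² + 27·-4.91/3.8²) / 1.9171 = -4.7125.
Interval: -4.7125 ± 1.960 × 0.7222 → [-6.128, -3.297].

[-6.128, -3.297]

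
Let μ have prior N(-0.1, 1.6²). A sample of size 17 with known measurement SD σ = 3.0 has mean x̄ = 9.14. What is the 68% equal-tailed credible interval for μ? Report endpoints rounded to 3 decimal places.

Posterior precision = 1/1.6² + 17/3.0² = 0.3906 + 1.8889 = 2.2795, so posterior SD = 0.6623.
Posterior mean = (-0.1/1.6² + 17·9.14/3.0²) / 2.2795 = 7.5566.
Interval: 7.5566 ± 0.994 × 0.6623 → [6.898, 8.215].

[6.898, 8.215]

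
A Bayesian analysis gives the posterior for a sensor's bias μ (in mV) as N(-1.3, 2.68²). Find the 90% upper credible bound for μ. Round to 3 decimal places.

Need U with P(μ ≤ U) = 0.90: U = -1.3 + z_{0.1}·2.68.
z = 1.282; U = -1.3 + 1.282 × 2.68 = 2.135.

2.135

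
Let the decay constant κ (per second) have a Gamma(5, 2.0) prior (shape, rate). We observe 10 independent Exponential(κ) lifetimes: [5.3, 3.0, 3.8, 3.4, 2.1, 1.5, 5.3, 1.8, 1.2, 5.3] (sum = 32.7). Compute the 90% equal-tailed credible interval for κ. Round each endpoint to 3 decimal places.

[0.266, 0.631]

Posterior: Gamma(5+10, 2.0+32.7) = Gamma(15, 34.7) (shape, rate).
Equal-tailed 90% interval: Gamma(15, 34.7) quantiles at 0.05 and 0.95.
Posterior mean ≈ 0.432, SD ≈ 0.112; a Normal approximation gives roughly [0.249, 0.616].
Exact: lower = 0.266; upper = 0.631.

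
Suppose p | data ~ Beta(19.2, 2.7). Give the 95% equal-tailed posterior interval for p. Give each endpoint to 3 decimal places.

[0.714, 0.976]

Posterior: Beta(19.2, 2.7).
Equal-tailed 95% interval: the 0.025 and 0.975 quantiles of Beta(19.2, 2.7).
Posterior mean ≈ 0.877, SD ≈ 0.069; a Normal approximation gives roughly [0.742, 1.011].
Exact: F⁻¹(0.025) = 0.714; F⁻¹(0.975) = 0.976.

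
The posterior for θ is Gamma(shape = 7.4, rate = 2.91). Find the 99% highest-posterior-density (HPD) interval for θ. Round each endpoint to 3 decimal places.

The posterior is unimodal and skewed, so the HPD interval has equal density at both endpoints and is the shortest 99% interval.
Solving f(0.634) = f(5.305) with F(5.305) − F(0.634) = 0.99 gives [0.634, 5.305].
For comparison, the equal-tailed interval is [0.772, 5.585]; the HPD is narrower and shifted toward the mode.

[0.634, 5.305]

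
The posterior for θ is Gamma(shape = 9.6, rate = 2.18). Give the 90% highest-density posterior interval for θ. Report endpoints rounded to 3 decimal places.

[2.111, 6.619]

The posterior is unimodal and skewed, so the HPD interval has equal density at both endpoints and is the shortest 90% interval.
Solving f(2.111) = f(6.619) with F(6.619) − F(2.111) = 0.90 gives [2.111, 6.619].
For comparison, the equal-tailed interval is [2.354, 6.972]; the HPD is narrower and shifted toward the mode.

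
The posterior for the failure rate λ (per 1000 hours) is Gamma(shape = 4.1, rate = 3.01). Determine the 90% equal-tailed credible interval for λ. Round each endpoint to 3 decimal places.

[0.473, 2.623]

Posterior: Gamma(shape 4.1, rate 3.01).
Equal-tailed 90% interval: Gamma(4.1, 3.01) quantiles at 0.05 and 0.95.
Posterior mean ≈ 1.362, SD ≈ 0.673; a Normal approximation gives roughly [0.256, 2.469].
Exact: lower = 0.473; upper = 2.623.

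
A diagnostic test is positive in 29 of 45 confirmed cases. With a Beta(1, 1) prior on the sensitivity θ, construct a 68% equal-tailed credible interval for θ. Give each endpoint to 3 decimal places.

Posterior: Beta(1+29, 1+16) = Beta(30, 17).
Equal-tailed 68% interval: the 0.16 and 0.84 quantiles of Beta(30, 17).
Posterior mean ≈ 0.638, SD ≈ 0.069; a Normal approximation gives roughly [0.569, 0.707].
Exact: F⁻¹(0.16) = 0.569; F⁻¹(0.84) = 0.708.

[0.569, 0.708]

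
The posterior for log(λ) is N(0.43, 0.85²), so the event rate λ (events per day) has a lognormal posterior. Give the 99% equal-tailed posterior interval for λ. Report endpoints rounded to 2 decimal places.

[0.17, 13.73]

On the log scale the 99% interval is 0.43 ± 2.576 × 0.85 = [-1.7595, 2.6195].
Exponentiate: [e^-1.7595, e^2.6195] = [0.17, 13.73].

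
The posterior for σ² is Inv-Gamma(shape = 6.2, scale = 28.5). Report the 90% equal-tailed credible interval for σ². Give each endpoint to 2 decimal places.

[2.64, 10.38]

Inverse-Gamma(6.2, 28.5) quantiles: F⁻¹(0.05) and F⁻¹(0.95).
Equivalently, 1/σ² ~ Gamma(6.2, rate = 28.5); invert its 0.95 and 0.05 quantiles.
Posterior mean ≈ 5.48, SD ≈ 2.67; a Normal approximation gives roughly [1.08, 9.88].
Exact: lower = 2.64; upper = 10.38.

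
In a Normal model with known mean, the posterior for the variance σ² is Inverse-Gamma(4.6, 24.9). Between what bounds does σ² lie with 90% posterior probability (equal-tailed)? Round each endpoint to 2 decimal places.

[2.90, 14.45]

Inverse-Gamma(4.6, 24.9) quantiles: F⁻¹(0.05) and F⁻¹(0.95).
Equivalently, 1/σ² ~ Gamma(4.6, rate = 24.9); invert its 0.95 and 0.05 quantiles.
Posterior mean ≈ 6.92, SD ≈ 4.29; a Normal approximation gives roughly [-0.14, 13.97].
Exact: lower = 2.90; upper = 14.45.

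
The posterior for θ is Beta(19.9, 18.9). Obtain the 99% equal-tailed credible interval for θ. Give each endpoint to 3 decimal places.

Posterior: Beta(19.9, 18.9).
Equal-tailed 99% interval: the 0.005 and 0.995 quantiles of Beta(19.9, 18.9).
Posterior mean ≈ 0.513, SD ≈ 0.079; a Normal approximation gives roughly [0.309, 0.717].
Exact: F⁻¹(0.005) = 0.312; F⁻¹(0.995) = 0.711.

[0.312, 0.711]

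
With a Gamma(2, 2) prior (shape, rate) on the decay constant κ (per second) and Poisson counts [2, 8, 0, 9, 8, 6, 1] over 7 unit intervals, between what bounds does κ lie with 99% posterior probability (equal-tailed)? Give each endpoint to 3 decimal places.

[2.491, 5.925]

Posterior: Gamma(2+34, 2+7) = Gamma(36, 9) (shape, rate).
Equal-tailed 99% interval: Gamma(36, 9) quantiles at 0.005 and 0.995.
Posterior mean ≈ 4.000, SD ≈ 0.667; a Normal approximation gives roughly [2.283, 5.717].
Exact: lower = 2.491; upper = 5.925.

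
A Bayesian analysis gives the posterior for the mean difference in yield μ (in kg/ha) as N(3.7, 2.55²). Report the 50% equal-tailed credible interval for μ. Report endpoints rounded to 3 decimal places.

[1.980, 5.420]

The posterior is symmetric, so the 50% equal-tailed interval is μ = 3.7 ± z·2.55 with z = 0.674.
Half-width: 0.674 × 2.55 = 1.720.
3.7 − 1.720 = 1.980; 3.7 + 1.720 = 5.420.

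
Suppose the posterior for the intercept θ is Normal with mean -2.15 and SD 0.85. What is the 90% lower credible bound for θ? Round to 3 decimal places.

-3.239

Need L with P(θ ≥ L) = 0.90: L = -2.15 − z_{0.1}·0.85.
z = 1.282; L = -2.15 − 1.282 × 0.85 = -3.239.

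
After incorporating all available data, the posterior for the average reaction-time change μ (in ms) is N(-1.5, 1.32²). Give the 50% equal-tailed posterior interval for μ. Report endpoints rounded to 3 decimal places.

The posterior is symmetric, so the 50% equal-tailed interval is μ = -1.5 ± z·1.32 with z = 0.674.
Half-width: 0.674 × 1.32 = 0.890.
-1.5 − 0.890 = -2.390; -1.5 + 0.890 = -0.610.

[-2.390, -0.610]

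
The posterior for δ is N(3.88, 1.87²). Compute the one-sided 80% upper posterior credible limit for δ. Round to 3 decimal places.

Need U with P(δ ≤ U) = 0.80: U = 3.88 + z_{0.2}·1.87.
z = 0.842; U = 3.88 + 0.842 × 1.87 = 5.454.

5.454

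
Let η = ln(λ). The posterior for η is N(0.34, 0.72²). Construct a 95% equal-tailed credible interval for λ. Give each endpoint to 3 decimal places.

On the log scale the 95% interval is 0.34 ± 1.960 × 0.72 = [-1.0712, 1.7512].
Exponentiate: [e^-1.0712, e^1.7512] = [0.343, 5.761].

[0.343, 5.761]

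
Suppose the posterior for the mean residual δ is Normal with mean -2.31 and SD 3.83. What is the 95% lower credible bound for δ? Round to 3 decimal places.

Need L with P(δ ≥ L) = 0.95: L = -2.31 − z_{0.05}·3.83.
z = 1.645; L = -2.31 − 1.645 × 3.83 = -8.610.

-8.610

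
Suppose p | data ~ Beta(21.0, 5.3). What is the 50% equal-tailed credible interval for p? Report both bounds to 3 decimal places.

[0.750, 0.855]

Posterior: Beta(21.0, 5.3).
Equal-tailed 50% interval: the 0.25 and 0.75 quantiles of Beta(21.0, 5.3).
Posterior mean ≈ 0.798, SD ≈ 0.077; a Normal approximation gives roughly [0.747, 0.850].
Exact: F⁻¹(0.25) = 0.750; F⁻¹(0.75) = 0.855.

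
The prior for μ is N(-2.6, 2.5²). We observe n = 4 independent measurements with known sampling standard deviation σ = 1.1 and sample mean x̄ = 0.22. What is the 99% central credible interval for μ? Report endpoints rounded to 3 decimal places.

[-1.294, 1.473]

Posterior precision = 1/2.5² + 4/1.1² = 0.1600 + 3.3058 = 3.4658, so posterior SD = 0.5372.
Posterior mean = (-2.6/2.5² + 4·0.22/1.1²) / 3.4658 = 0.0898.
Interval: 0.0898 ± 2.576 × 0.5372 → [-1.294, 1.473].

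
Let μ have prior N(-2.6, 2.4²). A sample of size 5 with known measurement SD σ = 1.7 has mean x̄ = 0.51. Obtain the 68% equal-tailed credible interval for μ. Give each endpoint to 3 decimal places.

Posterior precision = 1/2.4² + 5/1.7² = 0.1736 + 1.7301 = 1.9037, so posterior SD = 0.7248.
Posterior mean = (-2.6/2.4² + 5·0.51/1.7²) / 1.9037 = 0.2264.
Interval: 0.2264 ± 0.994 × 0.7248 → [-0.494, 0.947].

[-0.494, 0.947]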